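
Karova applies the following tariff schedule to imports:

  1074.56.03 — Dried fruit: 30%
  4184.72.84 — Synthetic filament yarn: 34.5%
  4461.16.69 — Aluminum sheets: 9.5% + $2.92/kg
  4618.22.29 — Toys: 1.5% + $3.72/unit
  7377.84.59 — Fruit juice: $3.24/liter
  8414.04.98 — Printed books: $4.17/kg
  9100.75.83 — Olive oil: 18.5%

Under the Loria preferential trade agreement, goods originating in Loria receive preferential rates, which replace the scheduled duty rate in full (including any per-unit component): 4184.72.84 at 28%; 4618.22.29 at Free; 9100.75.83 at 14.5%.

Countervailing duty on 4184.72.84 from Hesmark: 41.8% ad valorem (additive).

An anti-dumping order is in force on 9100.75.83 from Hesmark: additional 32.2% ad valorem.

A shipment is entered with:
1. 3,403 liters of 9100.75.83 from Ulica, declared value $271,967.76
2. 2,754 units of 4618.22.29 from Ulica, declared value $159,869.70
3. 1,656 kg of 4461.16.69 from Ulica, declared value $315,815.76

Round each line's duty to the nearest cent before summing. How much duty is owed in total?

$97,794.99

Line 1 (9100.75.83, Ulica, 3,403 liters, $271,967.76):
Base rate for 9100.75.83 is 18.5%.
9100.75.83 has an FTA preferential rate, but origin Ulica is not Loria; base rate stands.
The additional-duty order on 9100.75.83 targets Hesmark, not Ulica; it does not apply.
Duty = $271,967.76 × 18.5% = $50,314.04.
Line 2 (4618.22.29, Ulica, 2,754 units, $159,869.70):
Base rate for 4618.22.29 is 1.5% + $3.72/unit.
4618.22.29 has an FTA preferential rate, but origin Ulica is not Loria; base rate stands.
Duty = $159,869.70 × 1.5% + 2,754 × $3.72 = $12,642.93.
Line 3 (4461.16.69, Ulica, 1,656 kg, $315,815.76):
Base rate for 4461.16.69 is 9.5% + $2.92/kg.
Duty = $315,815.76 × 9.5% + 1,656 × $2.92 = $34,838.02.
Total = $50,314.04 + $12,642.93 + $34,838.02 = $97,794.99.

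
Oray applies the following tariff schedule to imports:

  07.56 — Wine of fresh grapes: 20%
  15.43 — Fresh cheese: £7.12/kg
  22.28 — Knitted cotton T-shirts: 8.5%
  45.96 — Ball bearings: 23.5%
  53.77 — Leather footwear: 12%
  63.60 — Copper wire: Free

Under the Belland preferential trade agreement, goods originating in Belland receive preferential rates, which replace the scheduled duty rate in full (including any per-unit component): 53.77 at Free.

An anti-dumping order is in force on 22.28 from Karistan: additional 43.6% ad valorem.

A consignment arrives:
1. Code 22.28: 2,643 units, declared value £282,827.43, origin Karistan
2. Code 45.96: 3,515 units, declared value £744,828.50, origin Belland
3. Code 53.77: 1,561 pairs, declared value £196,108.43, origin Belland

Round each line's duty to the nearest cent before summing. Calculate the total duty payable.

£322,387.79

Line 1 (22.28, Karistan, 2,643 units, £282,827.43):
Base rate for 22.28 is 8.5%.
Additional duty on 22.28 from Karistan: +43.6%. Applied ad valorem rate: 8.5% + 43.6% = 52.1%.
Duty = £282,827.43 × 52.1% = £147,353.09.
Line 2 (45.96, Belland, 3,515 units, £744,828.50):
Base rate for 45.96 is 23.5%.
Origin Belland is the FTA partner but 45.96 is not on the preference list; base rate stands.
Duty = £744,828.50 × 23.5% = £175,034.70.
Line 3 (53.77, Belland, 1,561 pairs, £196,108.43):
Base rate for 53.77 is 12%.
Origin Belland qualifies under the Oray–Belland agreement and 53.77 is covered: preferential rate Free applies instead.
Duty = £196,108.43 × 0% = £0.00.
Total = £147,353.09 + £175,034.70 + £0.00 = £322,387.79.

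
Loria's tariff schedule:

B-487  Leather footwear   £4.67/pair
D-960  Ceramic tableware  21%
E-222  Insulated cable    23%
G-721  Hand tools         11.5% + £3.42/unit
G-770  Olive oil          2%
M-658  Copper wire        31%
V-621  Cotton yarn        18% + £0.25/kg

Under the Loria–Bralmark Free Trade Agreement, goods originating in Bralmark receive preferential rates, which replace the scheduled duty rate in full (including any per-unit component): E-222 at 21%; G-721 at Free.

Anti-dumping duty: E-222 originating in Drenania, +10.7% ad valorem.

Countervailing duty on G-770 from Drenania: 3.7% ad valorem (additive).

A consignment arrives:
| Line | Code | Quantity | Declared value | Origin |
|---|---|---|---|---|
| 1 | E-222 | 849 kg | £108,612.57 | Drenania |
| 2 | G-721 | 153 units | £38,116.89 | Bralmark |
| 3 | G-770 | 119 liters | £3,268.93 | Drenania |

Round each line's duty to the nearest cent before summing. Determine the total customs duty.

£36,788.77

Line 1 (E-222, Drenania, 849 kg, £108,612.57):
Base rate for E-222 is 23%.
E-222 has an FTA preferential rate, but origin Drenania is not Bralmark; base rate stands.
Additional duty on E-222 from Drenania: +10.7%. Applied ad valorem rate: 23% + 10.7% = 33.7%.
Duty = £108,612.57 × 33.7% = £36,602.44.
Line 2 (G-721, Bralmark, 153 units, £38,116.89):
Base rate for G-721 is 11.5% + £3.42/unit.
Origin Bralmark qualifies under the Loria–Bralmark agreement and G-721 is covered: preferential rate Free applies instead.
Duty = £38,116.89 × 0% = £0.00.
Line 3 (G-770, Drenania, 119 liters, £3,268.93):
Base rate for G-770 is 2%.
Additional duty on G-770 from Drenania: +3.7%. Applied ad valorem rate: 2% + 3.7% = 5.7%.
Duty = £3,268.93 × 5.7% = £186.33.
Total = £36,602.44 + £0.00 + £186.33 = £36,788.77.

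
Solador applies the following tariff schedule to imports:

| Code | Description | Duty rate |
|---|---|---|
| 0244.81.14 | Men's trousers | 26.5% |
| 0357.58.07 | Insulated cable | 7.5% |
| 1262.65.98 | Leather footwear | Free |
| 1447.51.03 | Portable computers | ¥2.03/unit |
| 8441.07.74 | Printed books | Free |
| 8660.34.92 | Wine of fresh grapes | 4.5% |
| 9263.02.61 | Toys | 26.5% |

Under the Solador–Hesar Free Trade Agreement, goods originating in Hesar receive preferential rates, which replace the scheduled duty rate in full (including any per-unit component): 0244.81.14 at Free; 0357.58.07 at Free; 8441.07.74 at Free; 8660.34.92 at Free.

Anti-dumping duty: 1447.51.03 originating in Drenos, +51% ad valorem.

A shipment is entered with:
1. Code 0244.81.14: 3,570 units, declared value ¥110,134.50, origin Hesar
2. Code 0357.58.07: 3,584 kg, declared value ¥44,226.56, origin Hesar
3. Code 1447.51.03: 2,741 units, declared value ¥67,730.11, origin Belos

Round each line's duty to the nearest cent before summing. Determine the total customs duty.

Line 1 (0244.81.14, Hesar, 3,570 units, ¥110,134.50):
Base rate for 0244.81.14 is 26.5%.
Origin Hesar qualifies under the Solador–Hesar agreement and 0244.81.14 is covered: preferential rate Free applies instead.
Duty = ¥110,134.50 × 0% = ¥0.00.
Line 2 (0357.58.07, Hesar, 3,584 kg, ¥44,226.56):
Base rate for 0357.58.07 is 7.5%.
Origin Hesar qualifies under the Solador–Hesar agreement and 0357.58.07 is covered: preferential rate Free applies instead.
Duty = ¥44,226.56 × 0% = ¥0.00.
Line 3 (1447.51.03, Belos, 2,741 units, ¥67,730.11):
Base rate for 1447.51.03 is ¥2.03/unit.
The additional-duty order on 1447.51.03 targets Drenos, not Belos; it does not apply.
Duty = 2,741 × ¥2.03 = ¥5,564.23.
Total = ¥0.00 + ¥0.00 + ¥5,564.23 = ¥5,564.23.

¥5,564.23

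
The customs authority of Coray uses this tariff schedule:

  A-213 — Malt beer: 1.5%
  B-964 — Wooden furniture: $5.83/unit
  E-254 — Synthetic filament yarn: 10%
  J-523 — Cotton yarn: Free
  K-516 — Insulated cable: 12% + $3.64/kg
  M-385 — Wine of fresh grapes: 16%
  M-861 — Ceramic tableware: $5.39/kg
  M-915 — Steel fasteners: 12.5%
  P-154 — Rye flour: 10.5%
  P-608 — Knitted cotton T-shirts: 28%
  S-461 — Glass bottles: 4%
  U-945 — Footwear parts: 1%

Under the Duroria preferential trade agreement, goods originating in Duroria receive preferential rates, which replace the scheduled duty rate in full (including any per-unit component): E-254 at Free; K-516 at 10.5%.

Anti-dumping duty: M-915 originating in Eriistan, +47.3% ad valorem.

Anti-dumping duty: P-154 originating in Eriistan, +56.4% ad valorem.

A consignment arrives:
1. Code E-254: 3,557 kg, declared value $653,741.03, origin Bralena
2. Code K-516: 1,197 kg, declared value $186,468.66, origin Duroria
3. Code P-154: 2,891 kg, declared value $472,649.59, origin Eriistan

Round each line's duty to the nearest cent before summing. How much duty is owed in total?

Line 1 (E-254, Bralena, 3,557 kg, $653,741.03):
Base rate for E-254 is 10%.
E-254 has an FTA preferential rate, but origin Bralena is not Duroria; base rate stands.
Duty = $653,741.03 × 10% = $65,374.10.
Line 2 (K-516, Duroria, 1,197 kg, $186,468.66):
Base rate for K-516 is 12% + $3.64/kg.
Origin Duroria qualifies under the Coray–Duroria agreement and K-516 is covered: preferential rate 10.5% applies instead.
Duty = $186,468.66 × 10.5% = $19,579.21.
Line 3 (P-154, Eriistan, 2,891 kg, $472,649.59):
Base rate for P-154 is 10.5%.
Additional duty on P-154 from Eriistan: +56.4%. Applied ad valorem rate: 10.5% + 56.4% = 66.9%.
Duty = $472,649.59 × 66.9% = $316,202.58.
Total = $65,374.10 + $19,579.21 + $316,202.58 = $401,155.89.

$401,155.89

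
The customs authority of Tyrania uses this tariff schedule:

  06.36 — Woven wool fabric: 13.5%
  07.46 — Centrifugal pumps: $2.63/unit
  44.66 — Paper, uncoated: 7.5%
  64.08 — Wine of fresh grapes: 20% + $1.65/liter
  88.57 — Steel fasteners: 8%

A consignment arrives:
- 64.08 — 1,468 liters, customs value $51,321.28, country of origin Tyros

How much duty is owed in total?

Line 1 (64.08, Tyros, 1,468 liters, $51,321.28):
Base rate for 64.08 is 20% + $1.65/liter.
Duty = $51,321.28 × 20% + 1,468 × $1.65 = $12,686.46.

$12,686.46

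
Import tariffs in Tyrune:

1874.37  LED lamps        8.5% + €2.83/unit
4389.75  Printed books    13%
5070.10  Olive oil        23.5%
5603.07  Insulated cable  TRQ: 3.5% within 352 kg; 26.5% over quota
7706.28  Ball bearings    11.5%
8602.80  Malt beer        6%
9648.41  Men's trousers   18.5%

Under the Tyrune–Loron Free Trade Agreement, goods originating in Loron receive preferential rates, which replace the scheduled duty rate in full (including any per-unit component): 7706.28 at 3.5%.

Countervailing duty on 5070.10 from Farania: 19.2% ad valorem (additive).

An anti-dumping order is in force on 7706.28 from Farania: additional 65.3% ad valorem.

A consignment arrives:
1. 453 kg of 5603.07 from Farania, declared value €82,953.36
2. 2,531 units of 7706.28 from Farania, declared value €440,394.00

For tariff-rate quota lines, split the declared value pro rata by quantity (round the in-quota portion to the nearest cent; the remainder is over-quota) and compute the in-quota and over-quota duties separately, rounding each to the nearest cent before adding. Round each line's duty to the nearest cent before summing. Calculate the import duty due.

Line 1 (5603.07, Farania, 453 kg, €82,953.36):
Code 5603.07 is under a tariff-rate quota (threshold 352 kg). In-quota: 352 kg at 3.5%; over-quota: 101 kg at 26.5%.
Pro-rata value split: in-quota = €82,953.36 × 352/453 = €64,458.24; over-quota = €82,953.36 − €64,458.24 = €18,495.12.
In-quota duty = €64,458.24 × 3.5% = €2,256.04. Over-quota duty = €18,495.12 × 26.5% = €4,901.21.
Line duty = €2,256.04 + €4,901.21 = €7,157.25.
Line 2 (7706.28, Farania, 2,531 units, €440,394.00):
Base rate for 7706.28 is 11.5%.
7706.28 has an FTA preferential rate, but origin Farania is not Loron; base rate stands.
Additional duty on 7706.28 from Farania: +65.3%. Applied ad valorem rate: 11.5% + 65.3% = 76.8%.
Duty = €440,394.00 × 76.8% = €338,222.59.
Total = €7,157.25 + €338,222.59 = €345,379.84.

€345,379.84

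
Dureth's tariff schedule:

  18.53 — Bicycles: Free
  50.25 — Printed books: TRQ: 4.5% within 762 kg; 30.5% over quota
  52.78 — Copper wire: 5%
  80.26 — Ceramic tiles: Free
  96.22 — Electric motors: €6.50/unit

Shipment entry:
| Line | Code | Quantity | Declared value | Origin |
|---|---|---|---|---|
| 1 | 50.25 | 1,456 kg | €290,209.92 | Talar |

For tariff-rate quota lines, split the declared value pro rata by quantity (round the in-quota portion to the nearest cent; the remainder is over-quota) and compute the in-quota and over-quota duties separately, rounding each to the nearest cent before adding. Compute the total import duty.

Line 1 (50.25, Talar, 1,456 kg, €290,209.92):
Code 50.25 is under a tariff-rate quota (threshold 762 kg). In-quota: 762 kg at 4.5%; over-quota: 694 kg at 30.5%.
Pro-rata value split: in-quota = €290,209.92 × 762/1,456 = €151,881.84; over-quota = €290,209.92 − €151,881.84 = €138,328.08.
In-quota duty = €151,881.84 × 4.5% = €6,834.68. Over-quota duty = €138,328.08 × 30.5% = €42,190.06.
Line duty = €6,834.68 + €42,190.06 = €49,024.74.

€49,024.74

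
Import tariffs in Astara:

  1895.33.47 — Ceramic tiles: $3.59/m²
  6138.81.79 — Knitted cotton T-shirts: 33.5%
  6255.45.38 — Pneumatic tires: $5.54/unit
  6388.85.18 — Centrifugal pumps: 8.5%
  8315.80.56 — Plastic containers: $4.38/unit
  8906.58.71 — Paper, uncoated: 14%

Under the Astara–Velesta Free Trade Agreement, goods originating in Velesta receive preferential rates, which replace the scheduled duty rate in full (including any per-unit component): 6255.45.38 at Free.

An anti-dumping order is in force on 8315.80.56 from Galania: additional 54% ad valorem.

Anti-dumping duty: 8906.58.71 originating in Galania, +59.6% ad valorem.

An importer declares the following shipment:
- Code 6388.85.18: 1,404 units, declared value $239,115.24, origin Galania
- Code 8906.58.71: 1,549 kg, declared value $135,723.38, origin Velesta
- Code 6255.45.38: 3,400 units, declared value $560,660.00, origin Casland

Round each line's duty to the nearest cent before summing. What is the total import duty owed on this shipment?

Line 1 (6388.85.18, Galania, 1,404 units, $239,115.24):
Base rate for 6388.85.18 is 8.5%.
Duty = $239,115.24 × 8.5% = $20,324.80.
Line 2 (8906.58.71, Velesta, 1,549 kg, $135,723.38):
Base rate for 8906.58.71 is 14%.
Origin Velesta is the FTA partner but 8906.58.71 is not on the preference list; base rate stands.
The additional-duty order on 8906.58.71 targets Galania, not Velesta; it does not apply.
Duty = $135,723.38 × 14% = $19,001.27.
Line 3 (6255.45.38, Casland, 3,400 units, $560,660.00):
Base rate for 6255.45.38 is $5.54/unit.
6255.45.38 has an FTA preferential rate, but origin Casland is not Velesta; base rate stands.
Duty = 3,400 × $5.54 = $18,836.00.
Total = $20,324.80 + $19,001.27 + $18,836.00 = $58,162.07.

$58,162.07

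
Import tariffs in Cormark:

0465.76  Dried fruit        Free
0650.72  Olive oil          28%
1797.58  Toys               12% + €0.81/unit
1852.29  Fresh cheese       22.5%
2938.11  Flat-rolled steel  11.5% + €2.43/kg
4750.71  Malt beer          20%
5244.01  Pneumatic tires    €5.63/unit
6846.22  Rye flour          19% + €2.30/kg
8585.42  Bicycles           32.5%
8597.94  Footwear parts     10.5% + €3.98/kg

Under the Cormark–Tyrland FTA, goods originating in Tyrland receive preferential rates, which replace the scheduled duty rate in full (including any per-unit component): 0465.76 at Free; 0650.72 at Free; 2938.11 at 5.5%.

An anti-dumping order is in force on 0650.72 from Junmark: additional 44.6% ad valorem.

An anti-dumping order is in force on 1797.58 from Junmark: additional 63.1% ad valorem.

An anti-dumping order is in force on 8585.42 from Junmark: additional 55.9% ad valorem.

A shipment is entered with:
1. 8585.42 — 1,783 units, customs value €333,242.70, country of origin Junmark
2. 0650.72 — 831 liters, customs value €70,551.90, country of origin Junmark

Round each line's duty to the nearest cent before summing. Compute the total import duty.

Line 1 (8585.42, Junmark, 1,783 units, €333,242.70):
Base rate for 8585.42 is 32.5%.
Additional duty on 8585.42 from Junmark: +55.9%. Applied ad valorem rate: 32.5% + 55.9% = 88.4%.
Duty = €333,242.70 × 88.4% = €294,586.55.
Line 2 (0650.72, Junmark, 831 liters, €70,551.90):
Base rate for 0650.72 is 28%.
0650.72 has an FTA preferential rate, but origin Junmark is not Tyrland; base rate stands.
Additional duty on 0650.72 from Junmark: +44.6%. Applied ad valorem rate: 28% + 44.6% = 72.6%.
Duty = €70,551.90 × 72.6% = €51,220.68.
Total = €294,586.55 + €51,220.68 = €345,807.23.

€345,807.23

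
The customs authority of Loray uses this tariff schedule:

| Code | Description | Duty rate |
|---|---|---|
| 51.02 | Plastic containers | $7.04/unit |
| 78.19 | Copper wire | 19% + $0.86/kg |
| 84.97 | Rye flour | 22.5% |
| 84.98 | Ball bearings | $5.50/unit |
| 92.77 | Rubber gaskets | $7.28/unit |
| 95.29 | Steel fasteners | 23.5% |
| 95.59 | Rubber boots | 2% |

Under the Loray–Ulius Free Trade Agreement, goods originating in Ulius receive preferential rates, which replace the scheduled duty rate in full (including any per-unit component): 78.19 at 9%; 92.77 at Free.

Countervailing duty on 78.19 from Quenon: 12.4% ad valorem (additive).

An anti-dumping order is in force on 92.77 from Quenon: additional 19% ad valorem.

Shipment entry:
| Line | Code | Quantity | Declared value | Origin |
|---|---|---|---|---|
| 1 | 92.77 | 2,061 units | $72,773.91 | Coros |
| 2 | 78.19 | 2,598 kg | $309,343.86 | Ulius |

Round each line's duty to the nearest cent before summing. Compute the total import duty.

Line 1 (92.77, Coros, 2,061 units, $72,773.91):
Base rate for 92.77 is $7.28/unit.
92.77 has an FTA preferential rate, but origin Coros is not Ulius; base rate stands.
The additional-duty order on 92.77 targets Quenon, not Coros; it does not apply.
Duty = 2,061 × $7.28 = $15,004.08.
Line 2 (78.19, Ulius, 2,598 kg, $309,343.86):
Base rate for 78.19 is 19% + $0.86/kg.
Origin Ulius qualifies under the Loray–Ulius agreement and 78.19 is covered: preferential rate 9% applies instead.
The additional-duty order on 78.19 targets Quenon, not Ulius; it does not apply.
Duty = $309,343.86 × 9% = $27,840.95.
Total = $15,004.08 + $27,840.95 = $42,845.03.

$42,845.03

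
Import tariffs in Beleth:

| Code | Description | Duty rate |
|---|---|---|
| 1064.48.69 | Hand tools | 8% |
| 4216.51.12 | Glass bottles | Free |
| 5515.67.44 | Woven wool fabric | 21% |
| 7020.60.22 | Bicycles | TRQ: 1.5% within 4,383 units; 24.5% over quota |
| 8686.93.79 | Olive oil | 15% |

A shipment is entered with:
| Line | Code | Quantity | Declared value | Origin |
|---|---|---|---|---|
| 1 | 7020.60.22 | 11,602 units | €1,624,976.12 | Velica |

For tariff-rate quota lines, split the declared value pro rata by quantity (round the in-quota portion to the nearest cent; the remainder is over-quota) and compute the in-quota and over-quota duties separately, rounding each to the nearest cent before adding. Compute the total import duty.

€256,926.06

Line 1 (7020.60.22, Velica, 11,602 units, €1,624,976.12):
Code 7020.60.22 is under a tariff-rate quota (threshold 4,383 units). In-quota: 4,383 units at 1.5%; over-quota: 7,219 units at 24.5%.
Pro-rata value split: in-quota = €1,624,976.12 × 4,383/11,602 = €613,882.98; over-quota = €1,624,976.12 − €613,882.98 = €1,011,093.14.
In-quota duty = €613,882.98 × 1.5% = €9,208.24. Over-quota duty = €1,011,093.14 × 24.5% = €247,717.82.
Line duty = €9,208.24 + €247,717.82 = €256,926.06.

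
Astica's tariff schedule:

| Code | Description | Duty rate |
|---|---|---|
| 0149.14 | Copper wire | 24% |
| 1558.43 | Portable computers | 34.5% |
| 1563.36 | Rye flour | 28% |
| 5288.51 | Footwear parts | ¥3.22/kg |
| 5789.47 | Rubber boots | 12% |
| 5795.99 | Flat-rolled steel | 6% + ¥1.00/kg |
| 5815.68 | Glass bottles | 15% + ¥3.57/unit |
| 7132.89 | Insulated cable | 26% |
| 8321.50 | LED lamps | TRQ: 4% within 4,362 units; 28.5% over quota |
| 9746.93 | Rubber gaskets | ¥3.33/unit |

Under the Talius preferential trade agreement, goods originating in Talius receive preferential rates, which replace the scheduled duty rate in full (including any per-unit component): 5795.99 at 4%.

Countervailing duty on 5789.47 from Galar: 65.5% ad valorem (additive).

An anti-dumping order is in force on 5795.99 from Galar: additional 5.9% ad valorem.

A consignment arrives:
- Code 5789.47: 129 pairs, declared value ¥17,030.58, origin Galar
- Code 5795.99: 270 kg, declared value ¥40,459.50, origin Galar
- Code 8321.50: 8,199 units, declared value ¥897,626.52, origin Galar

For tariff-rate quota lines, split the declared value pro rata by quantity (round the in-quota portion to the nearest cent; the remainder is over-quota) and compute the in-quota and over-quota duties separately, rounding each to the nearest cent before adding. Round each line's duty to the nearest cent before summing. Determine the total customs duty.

¥157,106.76

Line 1 (5789.47, Galar, 129 pairs, ¥17,030.58):
Base rate for 5789.47 is 12%.
Additional duty on 5789.47 from Galar: +65.5%. Applied ad valorem rate: 12% + 65.5% = 77.5%.
Duty = ¥17,030.58 × 77.5% = ¥13,198.70.
Line 2 (5795.99, Galar, 270 kg, ¥40,459.50):
Base rate for 5795.99 is 6% + ¥1.00/kg.
5795.99 has an FTA preferential rate, but origin Galar is not Talius; base rate stands.
Additional duty on 5795.99 from Galar: +5.9%. Applied ad valorem rate: 6% + 5.9% = 11.9%.
Duty = ¥40,459.50 × 11.9% + 270 × ¥1.00 = ¥5,084.68.
Line 3 (8321.50, Galar, 8,199 units, ¥897,626.52):
Code 8321.50 is under a tariff-rate quota (threshold 4,362 units). In-quota: 4,362 units at 4%; over-quota: 3,837 units at 28.5%.
Pro-rata value split: in-quota = ¥897,626.52 × 4,362/8,199 = ¥477,551.76; over-quota = ¥897,626.52 − ¥477,551.76 = ¥420,074.76.
In-quota duty = ¥477,551.76 × 4% = ¥19,102.07. Over-quota duty = ¥420,074.76 × 28.5% = ¥119,721.31.
Line duty = ¥19,102.07 + ¥119,721.31 = ¥138,823.38.
Total = ¥13,198.70 + ¥5,084.68 + ¥138,823.38 = ¥157,106.76.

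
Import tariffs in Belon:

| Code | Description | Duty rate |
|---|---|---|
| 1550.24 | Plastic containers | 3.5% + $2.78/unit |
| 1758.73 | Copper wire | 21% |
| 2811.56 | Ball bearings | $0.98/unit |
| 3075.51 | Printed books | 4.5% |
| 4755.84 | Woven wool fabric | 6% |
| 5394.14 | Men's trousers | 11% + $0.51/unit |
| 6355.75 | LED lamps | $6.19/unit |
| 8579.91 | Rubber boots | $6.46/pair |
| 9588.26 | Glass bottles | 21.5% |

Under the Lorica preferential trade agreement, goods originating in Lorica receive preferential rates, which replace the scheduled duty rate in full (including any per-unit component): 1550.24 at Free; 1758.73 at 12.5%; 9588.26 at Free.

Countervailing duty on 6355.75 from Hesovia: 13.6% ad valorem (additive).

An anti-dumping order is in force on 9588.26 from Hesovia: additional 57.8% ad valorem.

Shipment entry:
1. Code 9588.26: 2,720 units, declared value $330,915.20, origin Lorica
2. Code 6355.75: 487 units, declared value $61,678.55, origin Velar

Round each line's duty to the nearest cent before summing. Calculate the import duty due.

Line 1 (9588.26, Lorica, 2,720 units, $330,915.20):
Base rate for 9588.26 is 21.5%.
Origin Lorica qualifies under the Belon–Lorica agreement and 9588.26 is covered: preferential rate Free applies instead.
The additional-duty order on 9588.26 targets Hesovia, not Lorica; it does not apply.
Duty = $330,915.20 × 0% = $0.00.
Line 2 (6355.75, Velar, 487 units, $61,678.55):
Base rate for 6355.75 is $6.19/unit.
The additional-duty order on 6355.75 targets Hesovia, not Velar; it does not apply.
Duty = 487 × $6.19 = $3,014.53.
Total = $0.00 + $3,014.53 = $3,014.53.

$3,014.53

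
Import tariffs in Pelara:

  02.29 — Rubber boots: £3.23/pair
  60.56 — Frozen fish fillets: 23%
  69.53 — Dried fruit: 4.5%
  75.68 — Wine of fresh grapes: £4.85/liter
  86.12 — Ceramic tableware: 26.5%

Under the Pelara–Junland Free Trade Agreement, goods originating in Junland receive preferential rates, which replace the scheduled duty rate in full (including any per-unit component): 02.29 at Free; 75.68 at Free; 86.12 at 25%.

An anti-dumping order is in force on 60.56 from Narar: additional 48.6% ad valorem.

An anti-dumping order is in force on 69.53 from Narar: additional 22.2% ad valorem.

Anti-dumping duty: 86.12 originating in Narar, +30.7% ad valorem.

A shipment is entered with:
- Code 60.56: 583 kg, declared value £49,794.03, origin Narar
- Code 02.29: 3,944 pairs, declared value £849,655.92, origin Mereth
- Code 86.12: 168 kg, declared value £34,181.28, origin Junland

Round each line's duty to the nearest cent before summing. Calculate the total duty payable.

£56,936.97

Line 1 (60.56, Narar, 583 kg, £49,794.03):
Base rate for 60.56 is 23%.
Additional duty on 60.56 from Narar: +48.6%. Applied ad valorem rate: 23% + 48.6% = 71.6%.
Duty = £49,794.03 × 71.6% = £35,652.53.
Line 2 (02.29, Mereth, 3,944 pairs, £849,655.92):
Base rate for 02.29 is £3.23/pair.
02.29 has an FTA preferential rate, but origin Mereth is not Junland; base rate stands.
Duty = 3,944 × £3.23 = £12,739.12.
Line 3 (86.12, Junland, 168 kg, £34,181.28):
Base rate for 86.12 is 26.5%.
Origin Junland qualifies under the Pelara–Junland agreement and 86.12 is covered: preferential rate 25% applies instead.
The additional-duty order on 86.12 targets Narar, not Junland; it does not apply.
Duty = £34,181.28 × 25% = £8,545.32.
Total = £35,652.53 + £12,739.12 + £8,545.32 = £56,936.97.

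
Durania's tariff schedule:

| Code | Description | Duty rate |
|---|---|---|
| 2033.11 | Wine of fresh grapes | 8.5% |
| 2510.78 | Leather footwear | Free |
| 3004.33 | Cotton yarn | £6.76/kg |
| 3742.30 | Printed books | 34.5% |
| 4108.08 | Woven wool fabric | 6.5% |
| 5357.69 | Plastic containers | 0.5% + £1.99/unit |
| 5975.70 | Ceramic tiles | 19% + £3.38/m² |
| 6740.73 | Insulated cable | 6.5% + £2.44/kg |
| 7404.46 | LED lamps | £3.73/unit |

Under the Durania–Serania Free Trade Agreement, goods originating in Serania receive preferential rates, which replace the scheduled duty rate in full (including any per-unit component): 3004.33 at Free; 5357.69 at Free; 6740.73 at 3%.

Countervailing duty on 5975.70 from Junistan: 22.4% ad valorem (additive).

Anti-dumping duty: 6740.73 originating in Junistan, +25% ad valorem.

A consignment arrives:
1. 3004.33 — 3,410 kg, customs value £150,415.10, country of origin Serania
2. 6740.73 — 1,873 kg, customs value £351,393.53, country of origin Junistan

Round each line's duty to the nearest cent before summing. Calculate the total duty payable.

£115,259.08

Line 1 (3004.33, Serania, 3,410 kg, £150,415.10):
Base rate for 3004.33 is £6.76/kg.
Origin Serania qualifies under the Durania–Serania agreement and 3004.33 is covered: preferential rate Free applies instead.
Duty = £150,415.10 × 0% = £0.00.
Line 2 (6740.73, Junistan, 1,873 kg, £351,393.53):
Base rate for 6740.73 is 6.5% + £2.44/kg.
6740.73 has an FTA preferential rate, but origin Junistan is not Serania; base rate stands.
Additional duty on 6740.73 from Junistan: +25%. Applied ad valorem rate: 6.5% + 25% = 31.5%.
Duty = £351,393.53 × 31.5% + 1,873 × £2.44 = £115,259.08.
Total = £0.00 + £115,259.08 = £115,259.08.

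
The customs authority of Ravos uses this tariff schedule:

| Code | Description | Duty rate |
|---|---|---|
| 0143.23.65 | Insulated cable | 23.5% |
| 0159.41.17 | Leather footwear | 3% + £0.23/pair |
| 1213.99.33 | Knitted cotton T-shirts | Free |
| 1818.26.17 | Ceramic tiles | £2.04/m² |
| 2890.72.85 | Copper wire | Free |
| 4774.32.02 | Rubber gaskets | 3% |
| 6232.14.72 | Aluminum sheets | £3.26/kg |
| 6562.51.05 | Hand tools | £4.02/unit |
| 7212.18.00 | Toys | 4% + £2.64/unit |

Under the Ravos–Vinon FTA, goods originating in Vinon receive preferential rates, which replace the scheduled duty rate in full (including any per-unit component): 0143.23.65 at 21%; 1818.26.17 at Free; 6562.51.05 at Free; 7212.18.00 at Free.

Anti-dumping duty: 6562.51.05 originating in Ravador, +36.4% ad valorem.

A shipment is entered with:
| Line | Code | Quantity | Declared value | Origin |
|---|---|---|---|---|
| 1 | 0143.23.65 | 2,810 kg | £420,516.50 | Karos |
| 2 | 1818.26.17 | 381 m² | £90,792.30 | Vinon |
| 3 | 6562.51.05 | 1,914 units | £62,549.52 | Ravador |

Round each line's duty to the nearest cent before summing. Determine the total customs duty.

Line 1 (0143.23.65, Karos, 2,810 kg, £420,516.50):
Base rate for 0143.23.65 is 23.5%.
0143.23.65 has an FTA preferential rate, but origin Karos is not Vinon; base rate stands.
Duty = £420,516.50 × 23.5% = £98,821.38.
Line 2 (1818.26.17, Vinon, 381 m², £90,792.30):
Base rate for 1818.26.17 is £2.04/m².
Origin Vinon qualifies under the Ravos–Vinon agreement and 1818.26.17 is covered: preferential rate Free applies instead.
Duty = £90,792.30 × 0% = £0.00.
Line 3 (6562.51.05, Ravador, 1,914 units, £62,549.52):
Base rate for 6562.51.05 is £4.02/unit.
6562.51.05 has an FTA preferential rate, but origin Ravador is not Vinon; base rate stands.
Additional duty on 6562.51.05 from Ravador: +36.4% ad valorem. Applied ad valorem rate = 36.4%.
Duty = £62,549.52 × 36.4% + 1,914 × £4.02 = £30,462.31.
Total = £98,821.38 + £0.00 + £30,462.31 = £129,283.69.

£129,283.69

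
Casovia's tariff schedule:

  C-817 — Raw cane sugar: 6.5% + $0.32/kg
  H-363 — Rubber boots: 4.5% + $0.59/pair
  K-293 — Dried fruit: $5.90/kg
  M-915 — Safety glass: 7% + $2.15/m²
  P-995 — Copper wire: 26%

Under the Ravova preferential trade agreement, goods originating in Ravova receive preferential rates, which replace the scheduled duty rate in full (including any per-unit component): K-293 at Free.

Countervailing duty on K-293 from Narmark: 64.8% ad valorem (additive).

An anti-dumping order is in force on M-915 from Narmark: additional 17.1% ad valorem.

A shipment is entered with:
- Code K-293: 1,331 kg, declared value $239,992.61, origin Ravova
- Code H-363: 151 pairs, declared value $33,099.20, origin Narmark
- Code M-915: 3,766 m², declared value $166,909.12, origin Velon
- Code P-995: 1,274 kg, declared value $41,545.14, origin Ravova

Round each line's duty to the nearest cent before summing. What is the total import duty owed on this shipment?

Line 1 (K-293, Ravova, 1,331 kg, $239,992.61):
Base rate for K-293 is $5.90/kg.
Origin Ravova qualifies under the Casovia–Ravova agreement and K-293 is covered: preferential rate Free applies instead.
The additional-duty order on K-293 targets Narmark, not Ravova; it does not apply.
Duty = $239,992.61 × 0% = $0.00.
Line 2 (H-363, Narmark, 151 pairs, $33,099.20):
Base rate for H-363 is 4.5% + $0.59/pair.
Duty = $33,099.20 × 4.5% + 151 × $0.59 = $1,578.55.
Line 3 (M-915, Velon, 3,766 m², $166,909.12):
Base rate for M-915 is 7% + $2.15/m².
The additional-duty order on M-915 targets Narmark, not Velon; it does not apply.
Duty = $166,909.12 × 7% + 3,766 × $2.15 = $19,780.54.
Line 4 (P-995, Ravova, 1,274 kg, $41,545.14):
Base rate for P-995 is 26%.
Origin Ravova is the FTA partner but P-995 is not on the preference list; base rate stands.
Duty = $41,545.14 × 26% = $10,801.74.
Total = $0.00 + $1,578.55 + $19,780.54 + $10,801.74 = $32,160.83.

$32,160.83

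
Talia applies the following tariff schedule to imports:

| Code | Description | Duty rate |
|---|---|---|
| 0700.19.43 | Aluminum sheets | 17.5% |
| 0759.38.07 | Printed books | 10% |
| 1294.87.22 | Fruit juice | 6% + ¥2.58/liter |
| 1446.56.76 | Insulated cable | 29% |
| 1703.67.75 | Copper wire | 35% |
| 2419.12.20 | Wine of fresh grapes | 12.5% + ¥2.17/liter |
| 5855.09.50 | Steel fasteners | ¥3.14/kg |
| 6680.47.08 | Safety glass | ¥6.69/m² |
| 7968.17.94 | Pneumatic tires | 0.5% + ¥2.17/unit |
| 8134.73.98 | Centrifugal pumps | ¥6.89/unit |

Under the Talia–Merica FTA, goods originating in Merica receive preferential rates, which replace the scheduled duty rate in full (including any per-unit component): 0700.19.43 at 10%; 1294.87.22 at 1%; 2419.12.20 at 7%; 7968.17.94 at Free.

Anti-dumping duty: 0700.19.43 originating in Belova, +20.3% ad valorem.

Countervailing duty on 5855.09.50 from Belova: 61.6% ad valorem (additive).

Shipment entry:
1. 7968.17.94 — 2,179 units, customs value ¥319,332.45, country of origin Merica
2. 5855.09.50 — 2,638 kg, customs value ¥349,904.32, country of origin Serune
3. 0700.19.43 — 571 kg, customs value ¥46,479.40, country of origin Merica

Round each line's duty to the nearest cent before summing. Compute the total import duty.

¥12,931.26

Line 1 (7968.17.94, Merica, 2,179 units, ¥319,332.45):
Base rate for 7968.17.94 is 0.5% + ¥2.17/unit.
Origin Merica qualifies under the Talia–Merica agreement and 7968.17.94 is covered: preferential rate Free applies instead.
Duty = ¥319,332.45 × 0% = ¥0.00.
Line 2 (5855.09.50, Serune, 2,638 kg, ¥349,904.32):
Base rate for 5855.09.50 is ¥3.14/kg.
The additional-duty order on 5855.09.50 targets Belova, not Serune; it does not apply.
Duty = 2,638 × ¥3.14 = ¥8,283.32.
Line 3 (0700.19.43, Merica, 571 kg, ¥46,479.40):
Base rate for 0700.19.43 is 17.5%.
Origin Merica qualifies under the Talia–Merica agreement and 0700.19.43 is covered: preferential rate 10% applies instead.
The additional-duty order on 0700.19.43 targets Belova, not Merica; it does not apply.
Duty = ¥46,479.40 × 10% = ¥4,647.94.
Total = ¥0.00 + ¥8,283.32 + ¥4,647.94 = ¥12,931.26.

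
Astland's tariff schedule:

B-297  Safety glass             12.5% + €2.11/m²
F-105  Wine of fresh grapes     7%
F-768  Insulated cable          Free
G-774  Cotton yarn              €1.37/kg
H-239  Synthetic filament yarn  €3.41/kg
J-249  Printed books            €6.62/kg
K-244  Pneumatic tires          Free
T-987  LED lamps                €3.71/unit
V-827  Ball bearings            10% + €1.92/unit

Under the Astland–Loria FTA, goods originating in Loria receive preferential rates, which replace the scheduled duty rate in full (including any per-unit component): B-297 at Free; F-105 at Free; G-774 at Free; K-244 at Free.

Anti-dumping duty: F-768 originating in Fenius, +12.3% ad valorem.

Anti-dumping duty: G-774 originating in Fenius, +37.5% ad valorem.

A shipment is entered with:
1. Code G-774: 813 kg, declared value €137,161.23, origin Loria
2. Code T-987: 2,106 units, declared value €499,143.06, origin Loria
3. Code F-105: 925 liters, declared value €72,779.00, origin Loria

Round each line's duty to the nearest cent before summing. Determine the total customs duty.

€7,813.26

Line 1 (G-774, Loria, 813 kg, €137,161.23):
Base rate for G-774 is €1.37/kg.
Origin Loria qualifies under the Astland–Loria agreement and G-774 is covered: preferential rate Free applies instead.
The additional-duty order on G-774 targets Fenius, not Loria; it does not apply.
Duty = €137,161.23 × 0% = €0.00.
Line 2 (T-987, Loria, 2,106 units, €499,143.06):
Base rate for T-987 is €3.71/unit.
Origin Loria is the FTA partner but T-987 is not on the preference list; base rate stands.
Duty = 2,106 × €3.71 = €7,813.26.
Line 3 (F-105, Loria, 925 liters, €72,779.00):
Base rate for F-105 is 7%.
Origin Loria qualifies under the Astland–Loria agreement and F-105 is covered: preferential rate Free applies instead.
Duty = €72,779.00 × 0% = €0.00.
Total = €0.00 + €7,813.26 + €0.00 = €7,813.26.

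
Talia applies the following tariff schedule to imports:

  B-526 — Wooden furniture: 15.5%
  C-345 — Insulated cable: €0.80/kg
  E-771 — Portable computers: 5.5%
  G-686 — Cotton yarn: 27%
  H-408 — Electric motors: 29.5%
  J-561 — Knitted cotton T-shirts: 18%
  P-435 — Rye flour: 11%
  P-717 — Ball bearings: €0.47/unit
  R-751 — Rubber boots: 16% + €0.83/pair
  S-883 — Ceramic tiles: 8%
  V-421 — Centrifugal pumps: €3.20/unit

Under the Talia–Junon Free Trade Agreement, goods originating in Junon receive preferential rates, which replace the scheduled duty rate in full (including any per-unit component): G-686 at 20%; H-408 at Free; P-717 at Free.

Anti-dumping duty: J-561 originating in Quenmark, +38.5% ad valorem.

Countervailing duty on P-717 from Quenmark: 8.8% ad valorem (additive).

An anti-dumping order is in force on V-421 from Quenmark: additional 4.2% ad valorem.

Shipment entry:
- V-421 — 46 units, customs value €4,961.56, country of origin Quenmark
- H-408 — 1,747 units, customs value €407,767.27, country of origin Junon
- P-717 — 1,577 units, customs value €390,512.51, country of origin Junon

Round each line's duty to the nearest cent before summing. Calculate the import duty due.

Line 1 (V-421, Quenmark, 46 units, €4,961.56):
Base rate for V-421 is €3.20/unit.
Additional duty on V-421 from Quenmark: +4.2% ad valorem. Applied ad valorem rate = 4.2%.
Duty = €4,961.56 × 4.2% + 46 × €3.20 = €355.59.
Line 2 (H-408, Junon, 1,747 units, €407,767.27):
Base rate for H-408 is 29.5%.
Origin Junon qualifies under the Talia–Junon agreement and H-408 is covered: preferential rate Free applies instead.
Duty = €407,767.27 × 0% = €0.00.
Line 3 (P-717, Junon, 1,577 units, €390,512.51):
Base rate for P-717 is €0.47/unit.
Origin Junon qualifies under the Talia–Junon agreement and P-717 is covered: preferential rate Free applies instead.
The additional-duty order on P-717 targets Quenmark, not Junon; it does not apply.
Duty = €390,512.51 × 0% = €0.00.
Total = €355.59 + €0.00 + €0.00 = €355.59.

€355.59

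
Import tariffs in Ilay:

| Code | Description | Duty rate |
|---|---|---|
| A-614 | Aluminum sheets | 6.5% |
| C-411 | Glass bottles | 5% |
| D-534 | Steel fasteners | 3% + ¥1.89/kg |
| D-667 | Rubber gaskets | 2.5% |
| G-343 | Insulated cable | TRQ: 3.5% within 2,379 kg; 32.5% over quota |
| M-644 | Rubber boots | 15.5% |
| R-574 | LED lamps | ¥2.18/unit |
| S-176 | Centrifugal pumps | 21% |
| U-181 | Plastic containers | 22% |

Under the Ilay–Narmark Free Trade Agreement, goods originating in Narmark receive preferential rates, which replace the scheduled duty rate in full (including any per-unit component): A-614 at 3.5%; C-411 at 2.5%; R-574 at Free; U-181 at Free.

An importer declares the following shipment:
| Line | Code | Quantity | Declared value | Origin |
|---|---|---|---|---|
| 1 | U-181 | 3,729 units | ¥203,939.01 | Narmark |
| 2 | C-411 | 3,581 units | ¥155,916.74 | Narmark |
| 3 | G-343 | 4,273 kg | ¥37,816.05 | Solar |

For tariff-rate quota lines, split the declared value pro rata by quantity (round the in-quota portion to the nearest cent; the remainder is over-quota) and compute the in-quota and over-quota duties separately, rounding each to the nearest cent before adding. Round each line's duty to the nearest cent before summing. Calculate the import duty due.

¥10,082.44

Line 1 (U-181, Narmark, 3,729 units, ¥203,939.01):
Base rate for U-181 is 22%.
Origin Narmark qualifies under the Ilay–Narmark agreement and U-181 is covered: preferential rate Free applies instead.
Duty = ¥203,939.01 × 0% = ¥0.00.
Line 2 (C-411, Narmark, 3,581 units, ¥155,916.74):
Base rate for C-411 is 5%.
Origin Narmark qualifies under the Ilay–Narmark agreement and C-411 is covered: preferential rate 2.5% applies instead.
Duty = ¥155,916.74 × 2.5% = ¥3,897.92.
Line 3 (G-343, Solar, 4,273 kg, ¥37,816.05):
Code G-343 is under a tariff-rate quota (threshold 2,379 kg). In-quota: 2,379 kg at 3.5%; over-quota: 1,894 kg at 32.5%.
Pro-rata value split: in-quota = ¥37,816.05 × 2,379/4,273 = ¥21,054.15; over-quota = ¥37,816.05 − ¥21,054.15 = ¥16,761.90.
In-quota duty = ¥21,054.15 × 3.5% = ¥736.90. Over-quota duty = ¥16,761.90 × 32.5% = ¥5,447.62.
Line duty = ¥736.90 + ¥5,447.62 = ¥6,184.52.
Total = ¥0.00 + ¥3,897.92 + ¥6,184.52 = ¥10,082.44.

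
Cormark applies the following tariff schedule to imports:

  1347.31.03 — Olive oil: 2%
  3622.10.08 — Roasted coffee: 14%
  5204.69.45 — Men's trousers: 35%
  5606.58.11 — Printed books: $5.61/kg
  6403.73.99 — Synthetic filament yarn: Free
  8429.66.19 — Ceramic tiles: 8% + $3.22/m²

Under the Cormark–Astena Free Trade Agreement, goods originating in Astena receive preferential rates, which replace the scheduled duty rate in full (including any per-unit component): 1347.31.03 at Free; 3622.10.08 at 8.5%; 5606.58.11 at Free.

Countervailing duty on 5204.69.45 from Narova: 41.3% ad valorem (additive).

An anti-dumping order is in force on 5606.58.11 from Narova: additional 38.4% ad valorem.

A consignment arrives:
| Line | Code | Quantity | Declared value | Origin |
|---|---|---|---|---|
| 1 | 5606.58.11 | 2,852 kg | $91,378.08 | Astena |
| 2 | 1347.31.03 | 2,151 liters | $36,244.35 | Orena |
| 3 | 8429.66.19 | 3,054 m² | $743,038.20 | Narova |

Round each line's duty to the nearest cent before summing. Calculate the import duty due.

Line 1 (5606.58.11, Astena, 2,852 kg, $91,378.08):
Base rate for 5606.58.11 is $5.61/kg.
Origin Astena qualifies under the Cormark–Astena agreement and 5606.58.11 is covered: preferential rate Free applies instead.
The additional-duty order on 5606.58.11 targets Narova, not Astena; it does not apply.
Duty = $91,378.08 × 0% = $0.00.
Line 2 (1347.31.03, Orena, 2,151 liters, $36,244.35):
Base rate for 1347.31.03 is 2%.
1347.31.03 has an FTA preferential rate, but origin Orena is not Astena; base rate stands.
Duty = $36,244.35 × 2% = $724.89.
Line 3 (8429.66.19, Narova, 3,054 m², $743,038.20):
Base rate for 8429.66.19 is 8% + $3.22/m².
Duty = $743,038.20 × 8% + 3,054 × $3.22 = $69,276.94.
Total = $0.00 + $724.89 + $69,276.94 = $70,001.83.

$70,001.83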